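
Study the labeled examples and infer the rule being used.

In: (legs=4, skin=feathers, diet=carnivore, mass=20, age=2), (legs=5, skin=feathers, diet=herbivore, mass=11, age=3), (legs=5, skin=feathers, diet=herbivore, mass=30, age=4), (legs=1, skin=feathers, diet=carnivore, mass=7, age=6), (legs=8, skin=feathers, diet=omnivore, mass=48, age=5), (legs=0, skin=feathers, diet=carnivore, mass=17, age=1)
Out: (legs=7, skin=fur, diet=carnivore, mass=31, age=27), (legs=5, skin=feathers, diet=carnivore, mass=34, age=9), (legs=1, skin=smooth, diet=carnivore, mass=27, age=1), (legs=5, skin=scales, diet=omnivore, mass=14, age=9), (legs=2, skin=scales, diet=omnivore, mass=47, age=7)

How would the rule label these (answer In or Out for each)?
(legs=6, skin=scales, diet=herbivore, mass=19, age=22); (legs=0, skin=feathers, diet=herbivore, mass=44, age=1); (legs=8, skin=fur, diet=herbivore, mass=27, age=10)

The distinguishing property — skin is feathers AND age ≤ 6 — holds for all the 'In' cases and none of the 'Out' cases.
(legs=6, skin=scales, diet=herbivore, mass=19, age=22) → skin is scales, age = 22 → Out.
(legs=0, skin=feathers, diet=herbivore, mass=44, age=1) → skin is feathers, age = 1 → In.
(legs=8, skin=fur, diet=herbivore, mass=27, age=10) → skin is fur, age = 10 → Out.

Out, In, Out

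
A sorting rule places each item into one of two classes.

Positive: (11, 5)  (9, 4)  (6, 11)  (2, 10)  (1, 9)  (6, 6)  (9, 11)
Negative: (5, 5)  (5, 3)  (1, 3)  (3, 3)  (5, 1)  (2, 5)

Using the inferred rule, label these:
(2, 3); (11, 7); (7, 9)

Negative, Positive, Positive

Every 'Positive' example satisfies: max ≥ 6. None of the 'Negative' examples do.
(2, 3): max 3, does not fit → Negative. (11, 7): max 11, fits → Positive. (7, 9): max 9, fits → Positive.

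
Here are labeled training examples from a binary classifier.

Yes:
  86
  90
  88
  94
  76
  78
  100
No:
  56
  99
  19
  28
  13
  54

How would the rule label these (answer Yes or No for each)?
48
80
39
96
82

No, Yes, No, Yes, Yes

All 'Yes' examples share one property — even AND at least 76 — and every 'No' example lacks it.
48 → 48 is even, 48 < 76 → No.
80 → 80 is even, 80 ≥ 76 → Yes.
39 → 39 is odd, 39 < 76 → No.
96 → 96 is even, 96 ≥ 76 → Yes.
82 → 82 is even, 82 ≥ 76 → Yes.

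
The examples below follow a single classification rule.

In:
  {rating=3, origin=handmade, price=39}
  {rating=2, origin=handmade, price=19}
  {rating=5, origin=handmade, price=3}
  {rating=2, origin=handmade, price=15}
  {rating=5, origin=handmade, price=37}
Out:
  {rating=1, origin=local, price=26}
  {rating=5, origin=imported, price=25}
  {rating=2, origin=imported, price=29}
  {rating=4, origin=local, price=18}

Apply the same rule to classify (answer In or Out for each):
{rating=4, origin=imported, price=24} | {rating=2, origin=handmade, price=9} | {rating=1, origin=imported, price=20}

All 'In' examples share one property — origin is handmade — and every 'Out' example lacks it.

Out, In, Out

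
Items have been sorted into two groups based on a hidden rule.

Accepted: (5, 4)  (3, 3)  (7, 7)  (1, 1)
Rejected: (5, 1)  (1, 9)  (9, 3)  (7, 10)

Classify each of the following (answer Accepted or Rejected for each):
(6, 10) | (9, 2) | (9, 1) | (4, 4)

The distinguishing property — |first − second| ≤ 1 — holds for all the 'Accepted' cases and none of the 'Rejected' cases.
Rejected: (6, 10), since |6−10| = 4.
Rejected: (9, 2), since |9−2| = 7.
Rejected: (9, 1), since |9−1| = 8.
Accepted: (4, 4), since |4−4| = 0.

Rejected, Rejected, Rejected, Accepted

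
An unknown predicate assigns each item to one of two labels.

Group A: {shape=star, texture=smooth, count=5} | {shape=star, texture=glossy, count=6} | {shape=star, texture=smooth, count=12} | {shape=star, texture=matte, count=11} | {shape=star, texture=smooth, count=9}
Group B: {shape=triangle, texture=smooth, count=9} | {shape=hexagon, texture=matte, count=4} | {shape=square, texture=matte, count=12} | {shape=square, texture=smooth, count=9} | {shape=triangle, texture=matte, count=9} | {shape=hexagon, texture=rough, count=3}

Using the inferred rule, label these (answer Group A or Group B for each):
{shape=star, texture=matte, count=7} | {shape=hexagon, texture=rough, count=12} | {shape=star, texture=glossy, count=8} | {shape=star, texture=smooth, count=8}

Group A, Group B, Group A, Group A

A rule that fits every label: shape is star — true of each 'Group A' example, false of each 'Group B' one.
{shape=star, texture=matte, count=7}: shape is star, has this property → Group A.
{shape=hexagon, texture=rough, count=12}: shape is hexagon, fails this test → Group B.
{shape=star, texture=glossy, count=8}: shape is star, has this property → Group A.
{shape=star, texture=smooth, count=8}: shape is star, has this property → Group A.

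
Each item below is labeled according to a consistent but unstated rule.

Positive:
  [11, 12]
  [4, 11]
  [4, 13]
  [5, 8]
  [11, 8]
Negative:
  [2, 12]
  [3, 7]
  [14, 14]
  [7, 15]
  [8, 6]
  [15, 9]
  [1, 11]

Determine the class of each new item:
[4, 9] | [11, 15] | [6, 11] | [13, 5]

The classifier is using: sum is odd.
[4, 9]: 4+9 = 13 — passes, so Positive.
[11, 15]: 11+15 = 26 — fails the rule, so Negative.
[6, 11]: 6+11 = 17 — passes, so Positive.
[13, 5]: 13+5 = 18 — fails the rule, so Negative.

Positive, Negative, Positive, Negative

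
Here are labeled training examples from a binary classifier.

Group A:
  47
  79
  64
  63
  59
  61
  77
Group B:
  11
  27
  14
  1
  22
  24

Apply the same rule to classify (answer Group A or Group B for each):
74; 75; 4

Every 'Group A' example satisfies: at least 47. None of the 'Group B' examples do.
74: 74 ≥ 47 — satisfies this, so Group A. 75: 75 ≥ 47 — satisfies this, so Group A. 4: 4 < 47 — does not fit, so Group B.

Group A, Group A, Group B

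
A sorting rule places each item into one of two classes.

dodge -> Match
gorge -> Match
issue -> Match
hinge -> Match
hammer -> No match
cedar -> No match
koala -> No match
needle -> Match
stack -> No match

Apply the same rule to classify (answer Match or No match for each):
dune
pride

A rule that fits every label: ends with 'e' — true of each 'Match' example, false of each 'No match' one.
dune — ends with 'e', hence Match. pride — ends with 'e', hence Match.

Match, Match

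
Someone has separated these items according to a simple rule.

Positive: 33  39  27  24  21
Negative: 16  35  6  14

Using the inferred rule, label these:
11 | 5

Negative, Negative

The common property of the 'Positive' items is: multiple of 3 AND at least 14. No 'Negative' item has it.
11: 11 = 3·3 + 2, 11 < 14 — lacks this property, so Negative. 5: 5 = 3·1 + 2, 5 < 14 — lacks this property, so Negative.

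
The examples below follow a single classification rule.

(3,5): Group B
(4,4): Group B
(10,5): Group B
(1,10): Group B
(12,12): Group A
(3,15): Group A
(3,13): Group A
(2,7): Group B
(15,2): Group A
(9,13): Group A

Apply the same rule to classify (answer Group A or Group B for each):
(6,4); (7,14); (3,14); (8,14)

Group B, Group A, Group A, Group A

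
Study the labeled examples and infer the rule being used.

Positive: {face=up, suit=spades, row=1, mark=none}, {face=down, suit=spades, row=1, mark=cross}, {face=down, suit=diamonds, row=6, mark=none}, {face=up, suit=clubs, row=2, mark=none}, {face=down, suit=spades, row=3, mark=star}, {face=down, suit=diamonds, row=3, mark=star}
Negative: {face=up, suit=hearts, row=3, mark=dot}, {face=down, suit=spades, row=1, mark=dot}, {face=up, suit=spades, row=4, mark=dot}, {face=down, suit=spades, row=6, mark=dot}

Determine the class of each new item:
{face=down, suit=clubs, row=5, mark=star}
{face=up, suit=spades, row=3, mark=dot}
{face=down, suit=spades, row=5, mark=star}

Positive, Negative, Positive

The simplest hypothesis consistent with all the labels is: mark is not dot.
Positive: {face=down, suit=clubs, row=5, mark=star}, since mark is star. Negative: {face=up, suit=spades, row=3, mark=dot}, since mark is dot. Positive: {face=down, suit=spades, row=5, mark=star}, since mark is star.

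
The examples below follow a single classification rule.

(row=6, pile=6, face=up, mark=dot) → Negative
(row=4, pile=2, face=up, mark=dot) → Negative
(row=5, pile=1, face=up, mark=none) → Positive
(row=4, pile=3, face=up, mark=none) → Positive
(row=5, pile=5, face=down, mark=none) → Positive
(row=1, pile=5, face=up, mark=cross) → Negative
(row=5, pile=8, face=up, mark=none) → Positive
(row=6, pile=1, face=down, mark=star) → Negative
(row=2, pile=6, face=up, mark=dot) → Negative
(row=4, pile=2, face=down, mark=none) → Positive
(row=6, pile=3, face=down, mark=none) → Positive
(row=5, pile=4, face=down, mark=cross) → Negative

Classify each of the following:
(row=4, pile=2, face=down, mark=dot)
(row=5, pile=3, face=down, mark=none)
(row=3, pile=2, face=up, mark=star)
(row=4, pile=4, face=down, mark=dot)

Negative, Positive, Negative, Negative

The classifier is using: mark is none.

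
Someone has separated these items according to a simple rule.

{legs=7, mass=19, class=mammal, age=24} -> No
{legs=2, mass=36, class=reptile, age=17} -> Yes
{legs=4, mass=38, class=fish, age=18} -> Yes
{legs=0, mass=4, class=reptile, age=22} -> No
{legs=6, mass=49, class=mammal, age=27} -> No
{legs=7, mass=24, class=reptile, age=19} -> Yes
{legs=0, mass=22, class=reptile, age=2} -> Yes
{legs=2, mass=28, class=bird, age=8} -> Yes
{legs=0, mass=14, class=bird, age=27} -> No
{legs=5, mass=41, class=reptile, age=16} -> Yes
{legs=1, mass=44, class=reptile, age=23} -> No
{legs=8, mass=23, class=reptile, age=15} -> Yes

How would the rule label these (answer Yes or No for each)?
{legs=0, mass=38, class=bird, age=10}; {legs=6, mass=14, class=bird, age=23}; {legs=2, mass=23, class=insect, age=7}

A rule that fits every label: age ≤ 19 — true of each 'Yes' example, false of each 'No' one.
{legs=0, mass=38, class=bird, age=10} — age = 10, hence Yes. {legs=6, mass=14, class=bird, age=23} — age = 23, hence No. {legs=2, mass=23, class=insect, age=7} — age = 7, hence Yes.

Yes, No, Yes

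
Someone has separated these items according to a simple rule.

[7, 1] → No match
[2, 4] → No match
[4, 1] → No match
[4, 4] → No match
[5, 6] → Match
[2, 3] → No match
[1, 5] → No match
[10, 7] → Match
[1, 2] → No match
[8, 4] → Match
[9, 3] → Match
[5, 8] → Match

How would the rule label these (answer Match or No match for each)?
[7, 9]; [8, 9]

The rule appears to be: sum ≥ 11.

Match, Match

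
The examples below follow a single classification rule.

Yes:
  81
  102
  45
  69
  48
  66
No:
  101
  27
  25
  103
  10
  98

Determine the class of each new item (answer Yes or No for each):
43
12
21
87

A rule that fits every label: multiple of 3 AND at least 45 — true of each 'Yes' example, false of each 'No' one.
43: No (43 = 3·14 + 1, 43 < 45). 12: No (12 = 3·4, 12 < 45). 21: No (21 = 3·7, 21 < 45). 87: Yes (87 = 3·29, 87 ≥ 45).

No, No, No, Yes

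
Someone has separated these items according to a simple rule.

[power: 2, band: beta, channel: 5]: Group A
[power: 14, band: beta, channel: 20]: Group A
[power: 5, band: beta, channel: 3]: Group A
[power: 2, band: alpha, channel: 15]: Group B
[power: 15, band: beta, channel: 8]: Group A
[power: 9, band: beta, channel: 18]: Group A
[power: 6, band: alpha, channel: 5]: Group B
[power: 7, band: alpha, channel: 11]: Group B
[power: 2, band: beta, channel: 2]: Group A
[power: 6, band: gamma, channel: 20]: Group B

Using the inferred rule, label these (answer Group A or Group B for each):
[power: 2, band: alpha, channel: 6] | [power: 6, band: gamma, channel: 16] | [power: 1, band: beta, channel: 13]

A rule that fits every label: band is beta — true of each 'Group A' example, false of each 'Group B' one.
[power: 2, band: alpha, channel: 6] → band is alpha → Group B.
[power: 6, band: gamma, channel: 16] → band is gamma → Group B.
[power: 1, band: beta, channel: 13] → band is beta → Group A.

Group B, Group B, Group A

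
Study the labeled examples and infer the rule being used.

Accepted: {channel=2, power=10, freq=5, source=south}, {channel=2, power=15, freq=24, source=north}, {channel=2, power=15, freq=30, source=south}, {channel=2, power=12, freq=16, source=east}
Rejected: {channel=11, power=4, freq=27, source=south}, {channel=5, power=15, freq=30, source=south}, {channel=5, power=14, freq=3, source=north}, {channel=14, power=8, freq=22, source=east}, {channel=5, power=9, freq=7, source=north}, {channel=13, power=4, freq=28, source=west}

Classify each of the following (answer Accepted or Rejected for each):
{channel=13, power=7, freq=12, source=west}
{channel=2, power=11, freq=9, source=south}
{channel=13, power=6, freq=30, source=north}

Rejected, Accepted, Rejected

The distinguishing property — channel = 2 — holds for all the 'Accepted' cases and none of the 'Rejected' cases.
Rejected: {channel=13, power=7, freq=12, source=west}, since channel = 13. Accepted: {channel=2, power=11, freq=9, source=south}, since channel = 2. Rejected: {channel=13, power=6, freq=30, source=north}, since channel = 13.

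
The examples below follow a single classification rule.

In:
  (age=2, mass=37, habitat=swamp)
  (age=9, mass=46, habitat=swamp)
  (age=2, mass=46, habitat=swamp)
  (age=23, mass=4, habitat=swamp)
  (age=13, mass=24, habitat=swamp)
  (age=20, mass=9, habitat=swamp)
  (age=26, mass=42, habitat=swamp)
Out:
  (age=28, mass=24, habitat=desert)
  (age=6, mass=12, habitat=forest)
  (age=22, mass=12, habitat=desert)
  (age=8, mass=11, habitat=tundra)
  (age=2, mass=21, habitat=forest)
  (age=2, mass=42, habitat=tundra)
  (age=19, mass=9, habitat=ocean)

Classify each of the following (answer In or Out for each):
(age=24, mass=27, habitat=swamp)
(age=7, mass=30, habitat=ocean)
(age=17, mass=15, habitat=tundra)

Comparing the two groups points to one rule — habitat is swamp.

In, Out, Out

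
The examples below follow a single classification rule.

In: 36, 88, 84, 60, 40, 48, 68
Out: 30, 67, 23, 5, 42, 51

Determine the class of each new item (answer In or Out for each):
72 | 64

In, In

Checking candidate rules against both groups, what survives is: multiple of 4.
72: In (72 = 4·18). 64: In (64 = 4·16).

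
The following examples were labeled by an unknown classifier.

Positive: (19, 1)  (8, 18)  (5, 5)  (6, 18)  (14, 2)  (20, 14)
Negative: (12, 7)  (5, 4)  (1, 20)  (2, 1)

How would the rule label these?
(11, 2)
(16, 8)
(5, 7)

Negative, Positive, Positive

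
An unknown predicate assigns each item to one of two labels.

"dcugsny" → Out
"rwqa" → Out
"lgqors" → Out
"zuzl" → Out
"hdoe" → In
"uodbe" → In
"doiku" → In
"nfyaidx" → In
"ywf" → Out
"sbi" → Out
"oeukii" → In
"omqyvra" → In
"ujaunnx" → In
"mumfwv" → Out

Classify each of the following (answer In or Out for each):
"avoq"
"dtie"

The pattern is that an item is 'In' exactly when: has ≥ 2 vowels.
"avoq" — 2 vowels, hence In.
"dtie" — 2 vowels, hence In.

In, In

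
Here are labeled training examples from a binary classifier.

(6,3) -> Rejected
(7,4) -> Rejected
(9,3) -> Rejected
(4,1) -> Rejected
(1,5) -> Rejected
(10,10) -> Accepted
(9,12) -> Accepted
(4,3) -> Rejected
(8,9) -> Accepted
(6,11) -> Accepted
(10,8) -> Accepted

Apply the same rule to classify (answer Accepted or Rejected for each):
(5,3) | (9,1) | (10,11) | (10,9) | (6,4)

Rejected, Rejected, Accepted, Accepted, Rejected

A rule that fits every label: sum ≥ 17 — true of each 'Accepted' example, false of each 'Rejected' one.
(5,3): 5+3 = 8, does not pass → Rejected. (9,1): 9+1 = 10, does not pass → Rejected. (10,11): 10+11 = 21, satisfies this → Accepted. (10,9): 10+9 = 19, satisfies this → Accepted. (6,4): 6+4 = 10, does not pass → Rejected.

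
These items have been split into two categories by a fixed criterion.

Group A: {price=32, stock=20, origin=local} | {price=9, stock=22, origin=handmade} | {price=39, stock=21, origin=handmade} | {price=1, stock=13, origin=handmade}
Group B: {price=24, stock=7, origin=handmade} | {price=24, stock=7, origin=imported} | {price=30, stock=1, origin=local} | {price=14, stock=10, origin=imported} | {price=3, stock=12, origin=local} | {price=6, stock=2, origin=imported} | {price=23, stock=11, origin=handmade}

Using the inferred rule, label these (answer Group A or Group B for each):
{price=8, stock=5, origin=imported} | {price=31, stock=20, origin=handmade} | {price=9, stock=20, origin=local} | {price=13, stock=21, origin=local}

The simplest hypothesis consistent with all the labels is: stock ≥ 13.

Group B, Group A, Group A, Group A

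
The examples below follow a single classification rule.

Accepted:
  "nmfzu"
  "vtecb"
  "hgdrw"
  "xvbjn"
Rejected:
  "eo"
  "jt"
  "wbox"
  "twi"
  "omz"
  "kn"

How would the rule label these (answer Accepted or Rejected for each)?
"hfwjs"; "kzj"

Accepted, Rejected

Looking at the examples, the only property every 'Accepted' case has and every 'Rejected' case lacks is: length 5.
"hfwjs" — length 5, hence Accepted.
"kzj" — length 3, hence Rejected.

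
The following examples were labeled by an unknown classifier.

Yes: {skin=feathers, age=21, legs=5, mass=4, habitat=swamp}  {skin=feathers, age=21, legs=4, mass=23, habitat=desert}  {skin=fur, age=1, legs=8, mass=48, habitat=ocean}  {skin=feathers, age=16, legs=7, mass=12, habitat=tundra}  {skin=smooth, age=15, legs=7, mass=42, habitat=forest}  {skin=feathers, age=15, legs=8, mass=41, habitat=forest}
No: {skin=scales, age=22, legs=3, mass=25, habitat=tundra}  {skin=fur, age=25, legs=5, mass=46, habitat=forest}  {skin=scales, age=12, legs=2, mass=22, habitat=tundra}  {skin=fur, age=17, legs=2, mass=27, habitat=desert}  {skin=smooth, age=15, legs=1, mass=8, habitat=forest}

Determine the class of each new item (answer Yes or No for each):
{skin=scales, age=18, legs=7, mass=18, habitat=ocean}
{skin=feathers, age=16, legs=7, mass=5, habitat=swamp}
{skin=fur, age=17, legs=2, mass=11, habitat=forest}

Yes, Yes, No

'Yes' ⟺ age ≤ 21 AND legs ≥ 3.
Yes: {skin=scales, age=18, legs=7, mass=18, habitat=ocean}, since age = 18, legs = 7.
Yes: {skin=feathers, age=16, legs=7, mass=5, habitat=swamp}, since age = 16, legs = 7.
No: {skin=fur, age=17, legs=2, mass=11, habitat=forest}, since age = 17, legs = 2.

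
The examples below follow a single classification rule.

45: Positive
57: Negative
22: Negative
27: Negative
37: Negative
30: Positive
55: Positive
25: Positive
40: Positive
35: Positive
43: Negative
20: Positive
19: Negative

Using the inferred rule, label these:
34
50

The rule appears to be: multiple of 5.

Negative, Positive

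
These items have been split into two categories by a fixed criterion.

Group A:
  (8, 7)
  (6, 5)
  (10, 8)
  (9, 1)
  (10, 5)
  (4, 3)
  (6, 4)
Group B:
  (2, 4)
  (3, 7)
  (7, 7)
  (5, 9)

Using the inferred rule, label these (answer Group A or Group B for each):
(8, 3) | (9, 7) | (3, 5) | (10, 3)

'Group A' ⟺ first > second.
(8, 3): 8 > 3 — qualifies, so Group A. (9, 7): 9 > 7 — qualifies, so Group A. (3, 5): 3 < 5 — lacks this property, so Group B. (10, 3): 10 > 3 — qualifies, so Group A.

Group A, Group A, Group B, Group A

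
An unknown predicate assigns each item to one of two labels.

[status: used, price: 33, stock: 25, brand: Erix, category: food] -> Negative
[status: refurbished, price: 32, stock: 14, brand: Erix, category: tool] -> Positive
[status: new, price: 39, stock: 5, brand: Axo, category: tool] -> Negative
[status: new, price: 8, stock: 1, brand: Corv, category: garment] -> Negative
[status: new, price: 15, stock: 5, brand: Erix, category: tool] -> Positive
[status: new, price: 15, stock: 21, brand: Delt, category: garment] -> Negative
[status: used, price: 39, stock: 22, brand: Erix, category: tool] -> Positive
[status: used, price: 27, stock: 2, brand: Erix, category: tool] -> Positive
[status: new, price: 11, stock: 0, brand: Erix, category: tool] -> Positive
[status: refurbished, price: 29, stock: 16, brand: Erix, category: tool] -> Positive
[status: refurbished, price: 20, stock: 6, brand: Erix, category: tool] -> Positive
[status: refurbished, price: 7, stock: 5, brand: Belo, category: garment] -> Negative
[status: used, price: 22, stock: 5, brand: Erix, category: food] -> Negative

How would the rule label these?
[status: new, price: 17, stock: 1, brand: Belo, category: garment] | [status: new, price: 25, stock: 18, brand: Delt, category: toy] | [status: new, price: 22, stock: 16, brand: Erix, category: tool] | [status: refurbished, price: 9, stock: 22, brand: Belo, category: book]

The classifier is using: category is tool AND brand is Erix.
[status: new, price: 17, stock: 1, brand: Belo, category: garment]: category is garment, brand is Belo, does not satisfy this → Negative.
[status: new, price: 25, stock: 18, brand: Delt, category: toy]: category is toy, brand is Delt, does not satisfy this → Negative.
[status: new, price: 22, stock: 16, brand: Erix, category: tool]: category is tool, brand is Erix, meets the rule → Positive.
[status: refurbished, price: 9, stock: 22, brand: Belo, category: book]: category is book, brand is Belo, does not satisfy this → Negative.

Negative, Negative, Positive, Negative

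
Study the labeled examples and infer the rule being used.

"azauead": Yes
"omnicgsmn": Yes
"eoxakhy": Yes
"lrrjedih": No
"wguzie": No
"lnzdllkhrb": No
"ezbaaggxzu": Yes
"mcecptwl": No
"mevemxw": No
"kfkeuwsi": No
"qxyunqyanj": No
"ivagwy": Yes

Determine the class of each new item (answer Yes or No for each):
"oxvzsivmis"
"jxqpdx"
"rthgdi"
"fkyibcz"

Yes, No, No, No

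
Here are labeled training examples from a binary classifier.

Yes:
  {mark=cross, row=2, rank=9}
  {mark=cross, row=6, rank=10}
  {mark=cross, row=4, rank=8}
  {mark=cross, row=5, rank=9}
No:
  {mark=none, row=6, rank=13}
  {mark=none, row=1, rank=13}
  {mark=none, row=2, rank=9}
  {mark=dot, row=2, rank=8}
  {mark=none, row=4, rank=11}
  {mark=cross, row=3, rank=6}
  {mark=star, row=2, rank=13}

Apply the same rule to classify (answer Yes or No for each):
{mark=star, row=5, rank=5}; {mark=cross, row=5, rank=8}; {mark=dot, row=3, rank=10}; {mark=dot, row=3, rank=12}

All 'Yes' examples share one property — mark is cross AND rank ≥ 8 — and every 'No' example lacks it.

No, Yes, No, No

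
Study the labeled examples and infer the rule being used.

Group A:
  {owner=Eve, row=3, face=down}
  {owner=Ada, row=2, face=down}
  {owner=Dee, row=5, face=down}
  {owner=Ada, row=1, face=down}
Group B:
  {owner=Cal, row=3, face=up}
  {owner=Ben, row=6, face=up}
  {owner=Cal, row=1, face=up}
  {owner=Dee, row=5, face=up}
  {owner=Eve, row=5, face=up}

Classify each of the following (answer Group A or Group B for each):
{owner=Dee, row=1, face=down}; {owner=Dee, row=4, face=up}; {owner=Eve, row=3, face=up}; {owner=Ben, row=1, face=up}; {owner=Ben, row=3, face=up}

Every 'Group A' example satisfies: face is down. None of the 'Group B' examples do.
{owner=Dee, row=1, face=down}: Group A (face is down). {owner=Dee, row=4, face=up}: Group B (face is up). {owner=Eve, row=3, face=up}: Group B (face is up). {owner=Ben, row=1, face=up}: Group B (face is up). {owner=Ben, row=3, face=up}: Group B (face is up).

Group A, Group B, Group B, Group B, Group B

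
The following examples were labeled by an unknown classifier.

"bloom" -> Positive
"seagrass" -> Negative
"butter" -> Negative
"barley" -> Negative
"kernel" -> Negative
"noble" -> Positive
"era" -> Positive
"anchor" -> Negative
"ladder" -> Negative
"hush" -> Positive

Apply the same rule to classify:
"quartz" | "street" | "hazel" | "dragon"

Negative, Negative, Positive, Negative

The rule appears to be: length ≤ 5.
"quartz" — length 6, hence Negative.
"street" — length 6, hence Negative.
"hazel" — length 5, hence Positive.
"dragon" — length 6, hence Negative.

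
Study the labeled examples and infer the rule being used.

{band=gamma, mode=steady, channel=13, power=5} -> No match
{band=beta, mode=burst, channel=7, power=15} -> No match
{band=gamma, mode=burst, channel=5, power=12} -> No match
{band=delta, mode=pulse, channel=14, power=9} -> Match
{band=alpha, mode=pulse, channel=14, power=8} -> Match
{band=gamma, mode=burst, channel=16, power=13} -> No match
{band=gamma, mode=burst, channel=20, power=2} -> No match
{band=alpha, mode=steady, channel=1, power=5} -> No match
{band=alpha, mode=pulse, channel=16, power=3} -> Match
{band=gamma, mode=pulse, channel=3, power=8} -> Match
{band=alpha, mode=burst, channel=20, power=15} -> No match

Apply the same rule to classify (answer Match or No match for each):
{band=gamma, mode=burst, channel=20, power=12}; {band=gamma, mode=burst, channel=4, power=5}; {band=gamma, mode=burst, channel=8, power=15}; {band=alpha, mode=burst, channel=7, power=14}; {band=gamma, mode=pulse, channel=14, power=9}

No match, No match, No match, No match, Match

A rule that fits every label: mode is pulse — true of each 'Match' example, false of each 'No match' one.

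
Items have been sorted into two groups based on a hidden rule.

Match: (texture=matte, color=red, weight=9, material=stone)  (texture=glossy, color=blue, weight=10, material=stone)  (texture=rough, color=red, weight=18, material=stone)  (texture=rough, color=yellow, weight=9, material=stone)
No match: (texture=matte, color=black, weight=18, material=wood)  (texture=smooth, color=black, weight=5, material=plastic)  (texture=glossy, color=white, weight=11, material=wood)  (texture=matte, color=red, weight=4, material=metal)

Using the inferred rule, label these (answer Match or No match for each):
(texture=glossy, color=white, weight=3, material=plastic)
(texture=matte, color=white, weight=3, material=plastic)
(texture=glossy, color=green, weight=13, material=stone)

No match, No match, Match

Every 'Match' example satisfies: material is stone. None of the 'No match' examples do.
(texture=glossy, color=white, weight=3, material=plastic): material is plastic, does not satisfy this → No match. (texture=matte, color=white, weight=3, material=plastic): material is plastic, does not satisfy this → No match. (texture=glossy, color=green, weight=13, material=stone): material is stone, fits → Match.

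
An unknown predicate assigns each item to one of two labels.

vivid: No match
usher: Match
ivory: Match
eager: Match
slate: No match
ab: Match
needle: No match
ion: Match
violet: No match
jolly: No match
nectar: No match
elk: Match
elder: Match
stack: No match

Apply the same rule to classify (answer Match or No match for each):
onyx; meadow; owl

The classifier is using: starts with a vowel.

Match, No match, Match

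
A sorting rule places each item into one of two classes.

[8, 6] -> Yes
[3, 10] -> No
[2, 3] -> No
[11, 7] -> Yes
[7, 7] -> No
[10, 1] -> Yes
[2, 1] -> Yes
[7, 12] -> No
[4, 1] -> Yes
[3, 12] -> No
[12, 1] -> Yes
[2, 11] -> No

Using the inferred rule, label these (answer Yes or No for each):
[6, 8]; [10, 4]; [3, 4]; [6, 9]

Comparing the two groups points to one rule — first > second.

No, Yes, No, No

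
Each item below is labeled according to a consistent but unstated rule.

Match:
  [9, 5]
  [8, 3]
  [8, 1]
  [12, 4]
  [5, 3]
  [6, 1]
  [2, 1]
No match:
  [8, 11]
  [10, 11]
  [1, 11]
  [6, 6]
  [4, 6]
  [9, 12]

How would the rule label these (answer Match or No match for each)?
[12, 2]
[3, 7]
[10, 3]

Match, No match, Match

One predicate separates the groups cleanly: first > second.
[12, 2] → 12 > 2 → Match.
[3, 7] → 3 < 7 → No match.
[10, 3] → 10 > 3 → Match.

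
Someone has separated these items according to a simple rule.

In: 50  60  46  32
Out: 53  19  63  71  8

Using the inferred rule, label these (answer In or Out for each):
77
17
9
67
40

Out, Out, Out, Out, In

The classifier is using: even AND at least 19.
77: Out (77 is odd, 77 ≥ 19). 17: Out (17 is odd, 17 < 19). 9: Out (9 is odd, 9 < 19). 67: Out (67 is odd, 67 ≥ 19). 40: In (40 is even, 40 ≥ 19).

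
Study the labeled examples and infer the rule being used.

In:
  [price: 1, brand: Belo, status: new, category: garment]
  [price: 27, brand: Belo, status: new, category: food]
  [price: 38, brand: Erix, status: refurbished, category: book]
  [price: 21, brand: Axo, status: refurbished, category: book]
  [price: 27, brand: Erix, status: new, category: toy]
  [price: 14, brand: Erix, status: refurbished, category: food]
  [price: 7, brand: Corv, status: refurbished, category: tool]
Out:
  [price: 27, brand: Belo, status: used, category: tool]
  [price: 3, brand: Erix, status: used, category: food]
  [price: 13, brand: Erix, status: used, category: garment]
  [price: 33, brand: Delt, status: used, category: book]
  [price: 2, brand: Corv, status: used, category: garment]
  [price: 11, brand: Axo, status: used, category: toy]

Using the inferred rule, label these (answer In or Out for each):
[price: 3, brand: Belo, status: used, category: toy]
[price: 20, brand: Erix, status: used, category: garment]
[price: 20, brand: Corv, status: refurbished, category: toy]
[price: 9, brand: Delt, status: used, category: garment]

The rule appears to be: status is not used.
[price: 3, brand: Belo, status: used, category: toy]: Out (status is used). [price: 20, brand: Erix, status: used, category: garment]: Out (status is used). [price: 20, brand: Corv, status: refurbished, category: toy]: In (status is refurbished). [price: 9, brand: Delt, status: used, category: garment]: Out (status is used).

Out, Out, In, Out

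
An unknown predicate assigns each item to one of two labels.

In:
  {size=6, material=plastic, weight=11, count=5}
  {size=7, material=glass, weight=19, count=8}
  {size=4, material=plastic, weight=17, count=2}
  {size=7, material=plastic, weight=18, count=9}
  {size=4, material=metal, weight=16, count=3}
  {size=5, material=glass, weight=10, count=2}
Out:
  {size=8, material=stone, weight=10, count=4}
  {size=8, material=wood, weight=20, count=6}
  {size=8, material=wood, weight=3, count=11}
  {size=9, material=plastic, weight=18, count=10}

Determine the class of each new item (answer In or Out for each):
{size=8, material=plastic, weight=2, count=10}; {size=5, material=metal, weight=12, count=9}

Out, In

The classifier is using: size ≤ 7.
{size=8, material=plastic, weight=2, count=10}: size = 8, lacks this property → Out. {size=5, material=metal, weight=12, count=9}: size = 5, qualifies → In.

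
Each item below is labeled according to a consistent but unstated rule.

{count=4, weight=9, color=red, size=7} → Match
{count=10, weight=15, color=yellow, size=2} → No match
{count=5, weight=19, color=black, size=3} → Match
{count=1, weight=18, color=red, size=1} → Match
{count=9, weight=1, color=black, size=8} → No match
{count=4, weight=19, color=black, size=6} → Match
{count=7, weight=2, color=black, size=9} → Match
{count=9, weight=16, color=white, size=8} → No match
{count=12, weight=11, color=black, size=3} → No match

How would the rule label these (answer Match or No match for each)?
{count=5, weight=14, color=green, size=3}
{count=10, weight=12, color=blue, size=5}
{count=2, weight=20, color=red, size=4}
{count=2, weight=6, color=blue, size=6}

Match, No match, Match, Match

'Match' ⟺ count ≤ 7.
{count=5, weight=14, color=green, size=3} → count = 5 → Match.
{count=10, weight=12, color=blue, size=5} → count = 10 → No match.
{count=2, weight=20, color=red, size=4} → count = 2 → Match.
{count=2, weight=6, color=blue, size=6} → count = 2 → Match.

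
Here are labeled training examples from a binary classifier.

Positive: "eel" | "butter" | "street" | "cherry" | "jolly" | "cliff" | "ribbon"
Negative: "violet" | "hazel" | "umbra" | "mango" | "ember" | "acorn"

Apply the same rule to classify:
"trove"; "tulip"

Negative, Negative

Comparing the two groups points to one rule — has a double letter.
Negative: "trove", since no doubled letter. Negative: "tulip", since no doubled letter.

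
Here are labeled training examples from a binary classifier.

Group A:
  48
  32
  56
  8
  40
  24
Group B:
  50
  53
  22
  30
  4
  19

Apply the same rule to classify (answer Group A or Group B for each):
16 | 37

Every 'Group A' example satisfies: multiple of 8. None of the 'Group B' examples do.
16: 16 = 8·2 — fits, so Group A.
37: 37 = 8·4 + 5 — doesn't match, so Group B.

Group A, Group B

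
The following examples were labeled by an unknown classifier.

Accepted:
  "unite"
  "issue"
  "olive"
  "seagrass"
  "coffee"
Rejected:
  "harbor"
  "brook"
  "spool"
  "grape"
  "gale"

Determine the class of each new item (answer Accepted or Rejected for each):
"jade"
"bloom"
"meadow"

Rejected, Rejected, Accepted

One predicate separates the groups cleanly: has ≥ 3 vowels.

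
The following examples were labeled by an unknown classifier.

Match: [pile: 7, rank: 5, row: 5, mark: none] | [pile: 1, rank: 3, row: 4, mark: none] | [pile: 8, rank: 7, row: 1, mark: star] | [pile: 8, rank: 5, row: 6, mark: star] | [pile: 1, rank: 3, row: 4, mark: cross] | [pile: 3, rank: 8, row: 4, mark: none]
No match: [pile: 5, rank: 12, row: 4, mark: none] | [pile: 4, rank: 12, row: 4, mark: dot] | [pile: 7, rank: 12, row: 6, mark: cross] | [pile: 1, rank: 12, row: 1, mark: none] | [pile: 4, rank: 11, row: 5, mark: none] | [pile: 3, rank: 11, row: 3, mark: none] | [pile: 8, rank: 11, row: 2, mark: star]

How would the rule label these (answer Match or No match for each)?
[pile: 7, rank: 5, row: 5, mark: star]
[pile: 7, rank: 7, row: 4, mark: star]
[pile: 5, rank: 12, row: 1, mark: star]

Match, Match, No match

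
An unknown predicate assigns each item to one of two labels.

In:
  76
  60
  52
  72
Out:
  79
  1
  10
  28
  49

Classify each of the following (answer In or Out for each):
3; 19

Every 'In' example satisfies: even AND at least 49. None of the 'Out' examples do.
Out: 3, since 3 is odd, 3 < 49. Out: 19, since 19 is odd, 19 < 49.

Out, Out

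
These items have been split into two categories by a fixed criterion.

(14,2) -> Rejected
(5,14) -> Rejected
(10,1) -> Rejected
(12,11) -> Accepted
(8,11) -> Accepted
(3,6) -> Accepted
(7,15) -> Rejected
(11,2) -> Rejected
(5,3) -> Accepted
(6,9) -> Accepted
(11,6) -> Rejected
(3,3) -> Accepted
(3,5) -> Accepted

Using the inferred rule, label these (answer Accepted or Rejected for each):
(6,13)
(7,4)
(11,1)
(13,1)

The simplest hypothesis consistent with all the labels is: |first − second| ≤ 3.

Rejected, Accepted, Rejected, Rejected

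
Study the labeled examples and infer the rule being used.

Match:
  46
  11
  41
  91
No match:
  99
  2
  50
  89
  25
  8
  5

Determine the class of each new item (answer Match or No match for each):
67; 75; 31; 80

No match, No match, Match, No match

Checking candidate rules against both groups, what survives is: ≡ 1 (mod 5).
67: 67 mod 5 = 2, fails the rule → No match.
75: 75 mod 5 = 0, fails the rule → No match.
31: 31 mod 5 = 1, matches → Match.
80: 80 mod 5 = 0, fails the rule → No match.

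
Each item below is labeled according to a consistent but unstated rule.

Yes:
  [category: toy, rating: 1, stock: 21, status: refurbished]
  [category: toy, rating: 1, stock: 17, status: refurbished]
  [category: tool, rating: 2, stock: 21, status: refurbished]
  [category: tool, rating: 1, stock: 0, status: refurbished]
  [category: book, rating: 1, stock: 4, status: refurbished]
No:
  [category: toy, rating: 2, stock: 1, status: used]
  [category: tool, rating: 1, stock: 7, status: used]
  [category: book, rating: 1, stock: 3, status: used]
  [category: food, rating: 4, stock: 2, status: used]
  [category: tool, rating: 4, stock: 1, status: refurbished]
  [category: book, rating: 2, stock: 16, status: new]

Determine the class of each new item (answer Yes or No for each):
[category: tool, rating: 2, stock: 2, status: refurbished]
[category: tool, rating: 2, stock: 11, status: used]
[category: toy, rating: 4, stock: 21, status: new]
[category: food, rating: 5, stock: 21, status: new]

'Yes' ⟺ status is refurbished AND rating ≤ 2.
[category: tool, rating: 2, stock: 2, status: refurbished]: status is refurbished, rating = 2 — matches, so Yes.
[category: tool, rating: 2, stock: 11, status: used]: status is used, rating = 2 — fails the rule, so No.
[category: toy, rating: 4, stock: 21, status: new]: status is new, rating = 4 — fails the rule, so No.
[category: food, rating: 5, stock: 21, status: new]: status is new, rating = 5 — fails the rule, so No.

Yes, No, No, No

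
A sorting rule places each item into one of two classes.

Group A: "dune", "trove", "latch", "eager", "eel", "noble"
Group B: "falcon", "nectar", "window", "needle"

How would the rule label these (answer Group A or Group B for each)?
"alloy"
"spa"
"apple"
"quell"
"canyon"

Group A, Group A, Group A, Group A, Group B

Every 'Group A' example satisfies: length ≤ 5. None of the 'Group B' examples do.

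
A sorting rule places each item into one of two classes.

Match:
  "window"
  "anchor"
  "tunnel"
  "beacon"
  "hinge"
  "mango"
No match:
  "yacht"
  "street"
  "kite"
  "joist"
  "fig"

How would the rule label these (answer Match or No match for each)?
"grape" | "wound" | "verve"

No match, Match, No match

The distinguishing property — contains 'n' — holds for all the 'Match' cases and none of the 'No match' cases.
No match: "grape", since no 'n'.
Match: "wound", since has 'n'.
No match: "verve", since no 'n'.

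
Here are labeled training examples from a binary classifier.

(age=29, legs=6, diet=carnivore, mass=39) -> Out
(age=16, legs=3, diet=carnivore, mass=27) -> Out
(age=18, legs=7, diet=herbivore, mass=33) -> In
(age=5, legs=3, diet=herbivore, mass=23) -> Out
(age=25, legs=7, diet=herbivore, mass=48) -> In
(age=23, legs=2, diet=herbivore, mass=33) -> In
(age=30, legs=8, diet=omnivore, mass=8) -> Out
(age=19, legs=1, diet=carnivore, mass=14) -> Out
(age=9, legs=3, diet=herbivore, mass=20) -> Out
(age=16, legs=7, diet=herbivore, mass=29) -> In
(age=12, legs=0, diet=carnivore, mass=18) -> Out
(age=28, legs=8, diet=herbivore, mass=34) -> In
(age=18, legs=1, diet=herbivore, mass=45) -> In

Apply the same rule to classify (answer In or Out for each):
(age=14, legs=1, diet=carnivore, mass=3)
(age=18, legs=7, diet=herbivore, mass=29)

Out, In

The classifier is using: diet is herbivore AND age ≥ 12.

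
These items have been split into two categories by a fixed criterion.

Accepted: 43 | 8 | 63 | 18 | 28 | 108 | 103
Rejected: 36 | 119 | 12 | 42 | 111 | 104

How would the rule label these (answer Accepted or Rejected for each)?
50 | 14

Rejected, Rejected

Looking at the examples, the only property every 'Accepted' case has and every 'Rejected' case lacks is: ≡ 3 (mod 5).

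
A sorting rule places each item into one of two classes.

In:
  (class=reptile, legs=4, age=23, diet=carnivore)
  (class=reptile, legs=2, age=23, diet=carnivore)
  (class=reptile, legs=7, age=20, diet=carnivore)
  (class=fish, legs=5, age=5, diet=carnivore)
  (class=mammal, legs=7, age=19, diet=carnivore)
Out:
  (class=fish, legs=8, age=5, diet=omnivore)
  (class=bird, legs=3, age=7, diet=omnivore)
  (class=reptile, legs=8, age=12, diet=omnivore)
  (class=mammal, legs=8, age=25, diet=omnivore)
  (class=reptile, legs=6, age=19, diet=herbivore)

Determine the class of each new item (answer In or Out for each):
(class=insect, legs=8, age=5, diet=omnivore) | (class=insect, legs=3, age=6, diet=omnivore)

Checking candidate rules against both groups, what survives is: diet is carnivore.
(class=insect, legs=8, age=5, diet=omnivore): Out (diet is omnivore).
(class=insect, legs=3, age=6, diet=omnivore): Out (diet is omnivore).

Out, Out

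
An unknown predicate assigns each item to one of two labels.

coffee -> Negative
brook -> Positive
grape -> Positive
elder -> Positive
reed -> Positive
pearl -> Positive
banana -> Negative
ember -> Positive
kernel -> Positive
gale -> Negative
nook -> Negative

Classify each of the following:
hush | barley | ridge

Negative, Positive, Positive

The classifier is using: contains 'r'.
hush → no 'r' → Negative.
barley → has 'r' → Positive.
ridge → has 'r' → Positive.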